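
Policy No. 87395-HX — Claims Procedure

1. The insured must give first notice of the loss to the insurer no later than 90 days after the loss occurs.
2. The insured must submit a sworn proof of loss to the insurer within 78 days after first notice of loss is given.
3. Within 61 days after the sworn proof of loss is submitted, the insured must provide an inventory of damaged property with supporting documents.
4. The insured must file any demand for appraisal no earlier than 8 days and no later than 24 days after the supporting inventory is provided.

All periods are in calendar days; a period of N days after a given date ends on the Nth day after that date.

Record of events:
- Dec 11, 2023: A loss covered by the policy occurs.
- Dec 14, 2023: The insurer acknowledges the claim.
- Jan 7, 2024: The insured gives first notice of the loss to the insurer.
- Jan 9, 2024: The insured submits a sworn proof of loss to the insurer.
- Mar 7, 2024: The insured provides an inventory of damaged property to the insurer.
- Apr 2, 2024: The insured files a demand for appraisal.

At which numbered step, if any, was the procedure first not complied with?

Step 1: 90 days after Dec 11, 2023 (when the loss occurs) is Mar 10, 2024; done Jan 7, 2024 — timely.
Step 2: 78 days after Jan 7, 2024 (when first notice of loss is given) is Mar 25, 2024; done Jan 9, 2024 — timely.
Step 3: 61 days after Jan 9, 2024 (when the sworn proof of loss is submitted) is Mar 10, 2024; Mar 7, 2024 is within that limit.
Step 4: the window is 8–24 days after Mar 7, 2024 (when the supporting inventory is provided), so Mar 15, 2024 through Mar 31, 2024; done Apr 2, 2024 — 2 days after the window closed.

Step 4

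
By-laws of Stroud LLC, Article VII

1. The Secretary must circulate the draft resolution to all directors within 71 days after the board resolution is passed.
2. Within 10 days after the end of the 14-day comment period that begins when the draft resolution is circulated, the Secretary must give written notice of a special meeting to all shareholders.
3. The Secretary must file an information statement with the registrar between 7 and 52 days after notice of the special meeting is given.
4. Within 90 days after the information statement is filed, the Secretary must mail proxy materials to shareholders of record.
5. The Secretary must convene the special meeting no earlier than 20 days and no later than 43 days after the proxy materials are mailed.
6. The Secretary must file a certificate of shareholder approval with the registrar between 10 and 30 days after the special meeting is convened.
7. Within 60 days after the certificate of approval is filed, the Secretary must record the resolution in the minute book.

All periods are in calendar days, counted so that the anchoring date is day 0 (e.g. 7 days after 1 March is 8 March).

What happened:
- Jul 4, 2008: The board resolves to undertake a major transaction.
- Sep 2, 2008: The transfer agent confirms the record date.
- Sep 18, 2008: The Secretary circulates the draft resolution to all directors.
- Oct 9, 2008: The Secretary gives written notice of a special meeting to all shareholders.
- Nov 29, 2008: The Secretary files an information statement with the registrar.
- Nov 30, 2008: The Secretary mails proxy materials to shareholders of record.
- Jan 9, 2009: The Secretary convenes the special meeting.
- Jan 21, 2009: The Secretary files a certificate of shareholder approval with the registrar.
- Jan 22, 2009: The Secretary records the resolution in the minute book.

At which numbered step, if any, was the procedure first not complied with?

Step 1

Step 1 — counting 71 days from Jul 4, 2008 (when the board resolution is passed) gives a deadline of Sep 13, 2008; Sep 18, 2008 misses that deadline by 5 days.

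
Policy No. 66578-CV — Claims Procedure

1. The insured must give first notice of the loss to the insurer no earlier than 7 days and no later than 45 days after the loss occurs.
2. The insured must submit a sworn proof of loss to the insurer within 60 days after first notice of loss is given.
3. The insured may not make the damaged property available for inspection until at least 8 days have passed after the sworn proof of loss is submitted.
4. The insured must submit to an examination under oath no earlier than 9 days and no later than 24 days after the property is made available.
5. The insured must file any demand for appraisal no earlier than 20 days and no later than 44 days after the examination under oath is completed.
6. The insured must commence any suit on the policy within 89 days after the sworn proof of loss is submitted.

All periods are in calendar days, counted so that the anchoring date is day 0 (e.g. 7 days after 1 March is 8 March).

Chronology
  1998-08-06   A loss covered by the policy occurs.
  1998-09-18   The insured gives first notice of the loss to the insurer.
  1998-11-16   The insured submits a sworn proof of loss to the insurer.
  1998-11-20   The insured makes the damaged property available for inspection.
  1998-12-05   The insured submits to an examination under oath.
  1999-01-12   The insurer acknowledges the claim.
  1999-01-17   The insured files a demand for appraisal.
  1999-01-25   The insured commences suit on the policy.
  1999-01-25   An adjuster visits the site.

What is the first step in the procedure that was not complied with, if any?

Step 3

(1) the permitted window runs from 1998-08-06 + 7 = 1998-08-13 to 1998-08-06 + 45 = 1998-09-20; done 1998-09-18 — within the window.
(2) due by 1998-09-18 + 60 days = 1998-11-17; completed 1998-11-16, before the deadline.
(3) permitted from 1998-11-16 + 8 days = 1998-11-24 onward; 1998-11-20 is 4 days before the earliest permitted date.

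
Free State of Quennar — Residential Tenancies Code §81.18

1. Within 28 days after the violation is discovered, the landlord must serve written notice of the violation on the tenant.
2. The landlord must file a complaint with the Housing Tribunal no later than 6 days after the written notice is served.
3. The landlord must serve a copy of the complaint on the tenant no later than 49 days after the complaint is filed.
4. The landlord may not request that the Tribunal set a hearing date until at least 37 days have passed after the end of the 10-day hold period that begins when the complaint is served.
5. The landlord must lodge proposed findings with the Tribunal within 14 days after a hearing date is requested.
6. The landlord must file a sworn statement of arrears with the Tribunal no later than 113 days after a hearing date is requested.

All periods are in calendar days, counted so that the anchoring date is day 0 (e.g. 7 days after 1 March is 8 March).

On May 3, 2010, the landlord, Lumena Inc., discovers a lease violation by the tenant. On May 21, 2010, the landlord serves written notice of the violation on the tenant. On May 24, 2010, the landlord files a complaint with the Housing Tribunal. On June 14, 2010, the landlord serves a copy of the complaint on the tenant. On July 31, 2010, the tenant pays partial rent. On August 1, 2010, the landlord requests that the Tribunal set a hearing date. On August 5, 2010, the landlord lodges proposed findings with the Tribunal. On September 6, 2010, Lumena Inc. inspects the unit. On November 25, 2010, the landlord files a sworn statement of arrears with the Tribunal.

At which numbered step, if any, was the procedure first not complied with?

Step 1 — counting 28 days from May 3, 2010 (when the violation is discovered) gives a deadline of May 31, 2010; May 21, 2010 is within that limit.
Step 2 — counting 6 days from May 21, 2010 (when the written notice is served) gives a deadline of May 27, 2010; May 24, 2010 is within that limit.
Step 3 — counting 49 days from May 24, 2010 (when the complaint is filed) gives a deadline of July 12, 2010; done June 14, 2010 — timely.
Step 4 — must wait 37 days from June 24, 2010 (end of the 10-day hold period, which began when the complaint is served on June 14, 2010), so not before July 31, 2010; done August 1, 2010, after the minimum wait.
Step 5 — counting 14 days from August 1, 2010 (when a hearing date is requested) gives a deadline of August 15, 2010; done August 5, 2010 — timely.
Step 6 — counting 113 days from August 1, 2010 (when a hearing date is requested) gives a deadline of November 22, 2010; not done until November 25, 2010, 3 days after the deadline.

Step 6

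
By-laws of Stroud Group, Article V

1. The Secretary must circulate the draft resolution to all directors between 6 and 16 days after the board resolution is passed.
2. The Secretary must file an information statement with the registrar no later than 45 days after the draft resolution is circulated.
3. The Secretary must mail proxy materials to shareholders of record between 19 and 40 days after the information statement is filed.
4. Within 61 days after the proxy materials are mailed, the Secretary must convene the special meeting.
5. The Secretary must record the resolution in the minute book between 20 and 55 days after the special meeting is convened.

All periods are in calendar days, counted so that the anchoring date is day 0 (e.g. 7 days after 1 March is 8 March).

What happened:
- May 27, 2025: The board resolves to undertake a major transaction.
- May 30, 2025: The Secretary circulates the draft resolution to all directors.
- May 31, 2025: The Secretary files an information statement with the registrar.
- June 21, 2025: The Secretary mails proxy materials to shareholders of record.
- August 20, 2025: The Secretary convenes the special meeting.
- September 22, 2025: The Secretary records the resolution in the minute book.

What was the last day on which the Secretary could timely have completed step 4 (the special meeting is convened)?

Step 4 runs from June 21, 2025, when the proxy materials are mailed. 61 days after June 21, 2025 is August 21, 2025.

August 21, 2025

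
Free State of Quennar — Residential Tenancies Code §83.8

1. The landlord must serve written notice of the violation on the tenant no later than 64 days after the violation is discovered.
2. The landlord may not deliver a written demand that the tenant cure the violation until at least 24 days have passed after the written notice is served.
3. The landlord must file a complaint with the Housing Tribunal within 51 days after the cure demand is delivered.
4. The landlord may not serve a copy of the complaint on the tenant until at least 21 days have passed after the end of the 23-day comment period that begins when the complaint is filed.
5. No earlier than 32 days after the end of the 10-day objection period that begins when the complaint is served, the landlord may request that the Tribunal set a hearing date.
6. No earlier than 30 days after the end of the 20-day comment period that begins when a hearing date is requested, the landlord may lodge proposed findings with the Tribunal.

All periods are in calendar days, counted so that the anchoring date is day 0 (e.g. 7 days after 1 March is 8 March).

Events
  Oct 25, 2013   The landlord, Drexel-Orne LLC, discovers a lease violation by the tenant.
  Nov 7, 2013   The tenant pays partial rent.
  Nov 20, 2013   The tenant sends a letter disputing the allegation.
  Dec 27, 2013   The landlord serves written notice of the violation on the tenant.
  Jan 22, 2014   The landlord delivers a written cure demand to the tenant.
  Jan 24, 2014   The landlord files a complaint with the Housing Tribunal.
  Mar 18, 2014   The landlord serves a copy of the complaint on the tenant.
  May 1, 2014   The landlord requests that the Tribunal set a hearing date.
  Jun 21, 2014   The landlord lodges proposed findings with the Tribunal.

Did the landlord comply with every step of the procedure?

Step 1: 64 days after Oct 25, 2013 (when the violation is discovered) is Dec 28, 2013; done Dec 27, 2013 — timely.
Step 2: the earliest permitted date is 24 days after Dec 27, 2013 (when the written notice is served), i.e. Jan 20, 2014; Jan 22, 2014 is on or after that date.
Step 3: 51 days after Jan 22, 2014 (when the cure demand is delivered) is Mar 14, 2014; Jan 24, 2014 is within that limit.
Step 4: the earliest permitted date is 21 days after Feb 16, 2014 (end of the 23-day comment period, which began when the complaint is filed on Jan 24, 2014), i.e. Mar 9, 2014; done Mar 18, 2014 — permitted.
Step 5: the earliest permitted date is 32 days after Mar 28, 2014 (end of the 10-day objection period, which began when the complaint is served on Mar 18, 2014), i.e. Apr 29, 2014; May 1, 2014 is on or after that date.
Step 6: the earliest permitted date is 30 days after May 21, 2014 (end of the 20-day comment period, which began when a hearing date is requested on May 1, 2014), i.e. Jun 20, 2014; done Jun 21, 2014 — permitted.

Yes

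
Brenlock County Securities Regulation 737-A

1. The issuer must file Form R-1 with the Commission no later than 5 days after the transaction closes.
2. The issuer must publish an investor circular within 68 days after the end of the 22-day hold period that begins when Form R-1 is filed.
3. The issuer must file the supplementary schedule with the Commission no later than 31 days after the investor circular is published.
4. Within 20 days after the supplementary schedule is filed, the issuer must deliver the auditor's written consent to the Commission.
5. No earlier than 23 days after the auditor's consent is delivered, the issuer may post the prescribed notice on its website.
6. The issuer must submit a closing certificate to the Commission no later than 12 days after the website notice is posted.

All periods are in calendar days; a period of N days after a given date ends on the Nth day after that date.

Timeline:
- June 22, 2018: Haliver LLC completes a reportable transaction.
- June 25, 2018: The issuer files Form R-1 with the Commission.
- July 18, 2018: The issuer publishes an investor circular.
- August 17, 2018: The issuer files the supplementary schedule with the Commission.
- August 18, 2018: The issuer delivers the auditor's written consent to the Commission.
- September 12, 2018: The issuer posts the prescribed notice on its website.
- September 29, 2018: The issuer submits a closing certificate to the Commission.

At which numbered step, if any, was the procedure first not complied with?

Step 6

Step 1: 5 days after June 22, 2018 (when the transaction closes) is June 27, 2018; completed June 25, 2018, before the deadline.
Step 2: 68 days after July 17, 2018 (end of the 22-day hold period, which began when Form R-1 is filed on June 25, 2018) is September 23, 2018; July 18, 2018 is within that limit.
Step 3: 31 days after July 18, 2018 (when the investor circular is published) is August 18, 2018; completed August 17, 2018, before the deadline.
Step 4: 20 days after August 17, 2018 (when the supplementary schedule is filed) is September 6, 2018; done August 18, 2018 — timely.
Step 5: the earliest permitted date is 23 days after August 18, 2018 (when the auditor's consent is delivered), i.e. September 10, 2018; done September 12, 2018, after the minimum wait.
Step 6: 12 days after September 12, 2018 (when the website notice is posted) is September 24, 2018; September 29, 2018 misses that deadline by 5 days.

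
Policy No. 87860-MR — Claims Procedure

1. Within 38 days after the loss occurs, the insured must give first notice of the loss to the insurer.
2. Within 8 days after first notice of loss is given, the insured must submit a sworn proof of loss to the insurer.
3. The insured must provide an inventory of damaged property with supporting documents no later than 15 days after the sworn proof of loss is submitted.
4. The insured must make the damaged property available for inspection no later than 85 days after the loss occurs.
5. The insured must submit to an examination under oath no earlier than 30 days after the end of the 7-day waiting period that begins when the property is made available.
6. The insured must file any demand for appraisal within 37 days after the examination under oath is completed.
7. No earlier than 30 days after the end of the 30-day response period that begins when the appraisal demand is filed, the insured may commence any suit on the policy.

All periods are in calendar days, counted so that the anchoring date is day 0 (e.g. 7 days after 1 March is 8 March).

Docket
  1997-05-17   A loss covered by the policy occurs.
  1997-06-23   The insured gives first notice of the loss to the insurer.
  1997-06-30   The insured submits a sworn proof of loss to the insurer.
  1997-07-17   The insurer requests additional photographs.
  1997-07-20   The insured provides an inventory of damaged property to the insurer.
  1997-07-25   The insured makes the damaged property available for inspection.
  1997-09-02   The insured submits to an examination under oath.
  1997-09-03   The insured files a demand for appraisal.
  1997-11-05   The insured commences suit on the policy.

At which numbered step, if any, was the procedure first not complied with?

(1) due by 1997-05-17 + 38 days = 1997-06-24; done 1997-06-23 — timely.
(2) due by 1997-06-23 + 8 days = 1997-07-01; completed 1997-06-30, before the deadline.
(3) due by 1997-06-30 + 15 days = 1997-07-15; done 1997-07-20 — 5 days late.
The analysis stops there.

Step 3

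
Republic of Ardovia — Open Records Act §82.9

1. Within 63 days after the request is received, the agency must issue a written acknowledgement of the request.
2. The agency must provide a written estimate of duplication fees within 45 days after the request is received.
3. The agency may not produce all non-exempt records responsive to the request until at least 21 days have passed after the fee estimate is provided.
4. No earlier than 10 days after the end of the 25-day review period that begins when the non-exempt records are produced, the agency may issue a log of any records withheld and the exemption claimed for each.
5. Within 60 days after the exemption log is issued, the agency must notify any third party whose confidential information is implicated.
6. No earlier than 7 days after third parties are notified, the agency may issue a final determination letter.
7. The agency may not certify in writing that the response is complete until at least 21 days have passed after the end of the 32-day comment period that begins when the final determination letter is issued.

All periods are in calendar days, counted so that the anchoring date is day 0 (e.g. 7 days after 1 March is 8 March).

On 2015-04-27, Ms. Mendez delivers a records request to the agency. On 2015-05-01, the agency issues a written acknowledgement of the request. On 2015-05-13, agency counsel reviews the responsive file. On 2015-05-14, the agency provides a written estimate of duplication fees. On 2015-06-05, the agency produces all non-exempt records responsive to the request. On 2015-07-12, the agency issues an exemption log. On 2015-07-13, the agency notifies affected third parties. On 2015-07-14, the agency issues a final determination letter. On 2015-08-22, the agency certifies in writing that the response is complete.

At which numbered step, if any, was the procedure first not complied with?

(1) due by 2015-04-27 + 63 days = 2015-06-29; completed 2015-05-01, before the deadline.
(2) due by 2015-04-27 + 45 days = 2015-06-11; done 2015-05-14 — timely.
(3) permitted from 2015-05-14 + 21 days = 2015-06-04 onward; done 2015-06-05, after the minimum wait.
(4) permitted from 2015-06-30 + 10 days = 2015-07-10 onward; done 2015-07-12 — permitted.
(5) due by 2015-07-12 + 60 days = 2015-09-10; done 2015-07-13 — timely.
(6) permitted from 2015-07-13 + 7 days = 2015-07-20 onward; 2015-07-14 is 6 days before the earliest permitted date.
That is the first point of non-compliance.

Step 6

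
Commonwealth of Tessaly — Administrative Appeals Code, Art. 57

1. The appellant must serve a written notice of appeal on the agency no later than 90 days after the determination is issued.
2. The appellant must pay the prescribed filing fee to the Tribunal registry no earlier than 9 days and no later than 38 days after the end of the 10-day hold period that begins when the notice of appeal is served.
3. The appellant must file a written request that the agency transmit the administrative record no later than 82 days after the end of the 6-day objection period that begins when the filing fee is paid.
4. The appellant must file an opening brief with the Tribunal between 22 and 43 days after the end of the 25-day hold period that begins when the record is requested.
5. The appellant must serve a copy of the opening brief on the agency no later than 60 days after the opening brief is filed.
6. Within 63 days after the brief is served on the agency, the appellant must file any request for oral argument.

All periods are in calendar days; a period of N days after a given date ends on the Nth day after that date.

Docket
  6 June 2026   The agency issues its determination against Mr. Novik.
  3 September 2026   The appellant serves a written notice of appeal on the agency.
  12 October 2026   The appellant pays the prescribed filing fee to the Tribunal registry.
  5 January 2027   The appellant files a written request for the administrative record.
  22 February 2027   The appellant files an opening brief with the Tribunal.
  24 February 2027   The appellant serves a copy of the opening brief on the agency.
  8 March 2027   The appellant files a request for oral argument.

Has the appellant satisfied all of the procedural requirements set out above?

Yes

Step 1: 90 days after 6 June 2026 (when the determination is issued) is 4 September 2026; 3 September 2026 is within that limit.
Step 2: the window is 9–38 days after 13 September 2026 (end of the 10-day hold period, which began when the notice of appeal is served on 3 September 2026), so 22 September 2026 through 21 October 2026; done 12 October 2026 — within the window.
Step 3: 82 days after 18 October 2026 (end of the 6-day objection period, which began when the filing fee is paid on 12 October 2026) is 8 January 2027; 5 January 2027 is within that limit.
Step 4: the window is 22–43 days after 30 January 2027 (end of the 25-day hold period, which began when the record is requested on 5 January 2027), so 21 February 2027 through 14 March 2027; done 22 February 2027 — within the window.
Step 5: 60 days after 22 February 2027 (when the opening brief is filed) is 23 April 2027; done 24 February 2027 — timely.
Step 6: 63 days after 24 February 2027 (when the brief is served on the agency) is 28 April 2027; done 8 March 2027 — timely.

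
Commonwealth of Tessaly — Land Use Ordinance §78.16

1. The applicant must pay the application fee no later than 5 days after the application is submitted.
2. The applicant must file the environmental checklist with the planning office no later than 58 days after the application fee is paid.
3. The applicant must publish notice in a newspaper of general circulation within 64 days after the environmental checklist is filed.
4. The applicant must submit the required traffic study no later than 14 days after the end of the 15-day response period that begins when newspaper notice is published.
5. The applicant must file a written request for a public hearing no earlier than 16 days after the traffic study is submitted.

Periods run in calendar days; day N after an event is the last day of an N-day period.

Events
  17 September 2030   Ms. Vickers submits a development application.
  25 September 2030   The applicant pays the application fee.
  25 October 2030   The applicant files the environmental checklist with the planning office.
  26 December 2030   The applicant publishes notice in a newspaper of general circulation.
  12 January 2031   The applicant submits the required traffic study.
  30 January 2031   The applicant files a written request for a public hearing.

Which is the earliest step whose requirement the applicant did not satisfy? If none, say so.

Step 1 — counting 5 days from 17 September 2030 (when the application is submitted) gives a deadline of 22 September 2030; 25 September 2030 misses that deadline by 3 days.

Step 1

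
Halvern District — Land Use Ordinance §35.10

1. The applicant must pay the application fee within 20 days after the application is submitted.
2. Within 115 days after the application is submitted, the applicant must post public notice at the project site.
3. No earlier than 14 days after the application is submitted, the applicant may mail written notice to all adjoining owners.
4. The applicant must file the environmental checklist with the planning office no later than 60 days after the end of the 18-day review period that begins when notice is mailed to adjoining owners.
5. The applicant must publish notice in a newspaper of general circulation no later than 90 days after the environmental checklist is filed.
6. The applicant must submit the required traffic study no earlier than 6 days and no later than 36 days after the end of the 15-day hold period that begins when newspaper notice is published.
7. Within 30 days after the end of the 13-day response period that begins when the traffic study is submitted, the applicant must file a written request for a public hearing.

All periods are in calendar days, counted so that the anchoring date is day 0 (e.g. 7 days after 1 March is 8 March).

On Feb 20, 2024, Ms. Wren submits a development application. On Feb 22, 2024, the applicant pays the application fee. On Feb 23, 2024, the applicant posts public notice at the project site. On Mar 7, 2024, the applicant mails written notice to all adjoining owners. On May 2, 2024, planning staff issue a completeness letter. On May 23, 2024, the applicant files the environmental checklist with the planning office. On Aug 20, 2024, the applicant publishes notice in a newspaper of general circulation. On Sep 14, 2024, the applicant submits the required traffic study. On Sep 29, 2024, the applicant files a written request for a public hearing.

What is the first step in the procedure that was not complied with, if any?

None — every step was satisfied

Step 1 — counting 20 days from Feb 20, 2024 (when the application is submitted) gives a deadline of Mar 11, 2024; Feb 22, 2024 is within that limit.
Step 2 — counting 115 days from Feb 20, 2024 (when the application is submitted) gives a deadline of Jun 14, 2024; done Feb 23, 2024 — timely.
Step 3 — must wait 14 days from Feb 20, 2024 (when the application is submitted), so not before Mar 5, 2024; done Mar 7, 2024, after the minimum wait.
Step 4 — counting 60 days from Mar 25, 2024 (end of the 18-day review period, which began when notice is mailed to adjoining owners on Mar 7, 2024) gives a deadline of May 24, 2024; done May 23, 2024 — timely.
Step 5 — counting 90 days from May 23, 2024 (when the environmental checklist is filed) gives a deadline of Aug 21, 2024; done Aug 20, 2024 — timely.
Step 6 — 6 and 36 days from Sep 4, 2024 (end of the 15-day hold period, which began when newspaper notice is published on Aug 20, 2024) are Sep 10, 2024 and Oct 10, 2024 respectively; done Sep 14, 2024 — within the window.
Step 7 — counting 30 days from Sep 27, 2024 (end of the 13-day response period, which began when the traffic study is submitted on Sep 14, 2024) gives a deadline of Oct 27, 2024; Sep 29, 2024 is within that limit.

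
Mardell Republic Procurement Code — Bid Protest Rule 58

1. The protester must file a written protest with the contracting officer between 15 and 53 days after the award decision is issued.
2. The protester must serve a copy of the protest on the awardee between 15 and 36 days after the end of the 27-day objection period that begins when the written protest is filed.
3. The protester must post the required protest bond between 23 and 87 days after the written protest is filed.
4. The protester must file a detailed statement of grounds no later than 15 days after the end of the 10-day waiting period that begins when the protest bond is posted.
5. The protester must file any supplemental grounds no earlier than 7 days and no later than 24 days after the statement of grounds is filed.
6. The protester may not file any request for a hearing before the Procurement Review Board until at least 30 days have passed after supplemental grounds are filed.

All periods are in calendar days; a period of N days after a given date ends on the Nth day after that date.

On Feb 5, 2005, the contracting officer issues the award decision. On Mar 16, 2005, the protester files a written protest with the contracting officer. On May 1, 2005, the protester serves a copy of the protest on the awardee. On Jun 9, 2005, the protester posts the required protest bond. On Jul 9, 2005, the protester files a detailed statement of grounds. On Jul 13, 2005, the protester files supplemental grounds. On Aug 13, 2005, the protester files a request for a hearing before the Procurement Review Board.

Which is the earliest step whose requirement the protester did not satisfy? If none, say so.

Step 4

Step 1 — 15 and 53 days from Feb 5, 2005 (when the award decision is issued) are Feb 20, 2005 and Mar 30, 2005 respectively; done Mar 16, 2005 — within the window.
Step 2 — 15 and 36 days from Apr 12, 2005 (end of the 27-day objection period, which began when the written protest is filed on Mar 16, 2005) are Apr 27, 2005 and May 18, 2005 respectively; done May 1, 2005 — within the window.
Step 3 — 23 and 87 days from Mar 16, 2005 (when the written protest is filed) are Apr 8, 2005 and Jun 11, 2005 respectively; done Jun 9, 2005, which is between those dates.
Step 4 — counting 15 days from Jun 19, 2005 (end of the 10-day waiting period, which began when the protest bond is posted on Jun 9, 2005) gives a deadline of Jul 4, 2005; not done until Jul 9, 2005, 5 days after the deadline.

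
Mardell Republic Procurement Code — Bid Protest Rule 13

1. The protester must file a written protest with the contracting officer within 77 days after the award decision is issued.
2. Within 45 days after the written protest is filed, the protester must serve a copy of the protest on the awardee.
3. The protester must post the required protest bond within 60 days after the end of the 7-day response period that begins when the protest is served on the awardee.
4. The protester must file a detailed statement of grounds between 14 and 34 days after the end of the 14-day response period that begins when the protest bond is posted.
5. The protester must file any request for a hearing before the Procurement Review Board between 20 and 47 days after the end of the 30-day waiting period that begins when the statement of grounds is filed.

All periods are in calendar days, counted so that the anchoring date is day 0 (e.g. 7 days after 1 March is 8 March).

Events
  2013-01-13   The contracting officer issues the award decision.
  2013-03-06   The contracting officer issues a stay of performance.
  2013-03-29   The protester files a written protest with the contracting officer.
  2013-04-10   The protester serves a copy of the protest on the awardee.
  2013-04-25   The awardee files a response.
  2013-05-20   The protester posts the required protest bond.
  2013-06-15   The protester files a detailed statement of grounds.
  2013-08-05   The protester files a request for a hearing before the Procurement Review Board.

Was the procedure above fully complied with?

No

(1) due by 2013-01-13 + 77 days = 2013-03-31; done 2013-03-29 — timely.
(2) due by 2013-03-29 + 45 days = 2013-05-13; 2013-04-10 is within that limit.
(3) due by 2013-04-17 + 60 days = 2013-06-16; 2013-05-20 is within that limit.
(4) the permitted window runs from 2013-06-03 + 14 = 2013-06-17 to 2013-06-03 + 34 = 2013-07-07; done 2013-06-15 — 2 days before the window opened.
The procedure was therefore not followed at step 4.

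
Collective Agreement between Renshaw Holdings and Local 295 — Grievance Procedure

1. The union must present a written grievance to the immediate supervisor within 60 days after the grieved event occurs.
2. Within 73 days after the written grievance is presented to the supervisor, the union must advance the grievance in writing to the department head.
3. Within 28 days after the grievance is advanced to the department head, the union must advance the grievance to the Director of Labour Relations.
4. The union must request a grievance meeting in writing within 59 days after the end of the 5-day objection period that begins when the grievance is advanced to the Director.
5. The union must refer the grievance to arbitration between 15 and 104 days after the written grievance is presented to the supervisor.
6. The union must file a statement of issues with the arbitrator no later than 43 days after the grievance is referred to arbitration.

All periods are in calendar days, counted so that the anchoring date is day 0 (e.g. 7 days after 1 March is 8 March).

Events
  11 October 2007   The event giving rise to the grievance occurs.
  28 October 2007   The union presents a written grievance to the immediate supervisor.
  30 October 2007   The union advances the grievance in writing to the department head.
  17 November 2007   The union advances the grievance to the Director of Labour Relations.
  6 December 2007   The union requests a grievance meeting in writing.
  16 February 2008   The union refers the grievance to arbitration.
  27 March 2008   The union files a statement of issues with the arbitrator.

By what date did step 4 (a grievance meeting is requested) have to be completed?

The grievance is advanced to the Director on 17 November 2007; the 5-day objection period therefore ends 22 November 2007, and step 4 runs from that date. 59 days after 22 November 2007 is 20 January 2008.

20 January 2008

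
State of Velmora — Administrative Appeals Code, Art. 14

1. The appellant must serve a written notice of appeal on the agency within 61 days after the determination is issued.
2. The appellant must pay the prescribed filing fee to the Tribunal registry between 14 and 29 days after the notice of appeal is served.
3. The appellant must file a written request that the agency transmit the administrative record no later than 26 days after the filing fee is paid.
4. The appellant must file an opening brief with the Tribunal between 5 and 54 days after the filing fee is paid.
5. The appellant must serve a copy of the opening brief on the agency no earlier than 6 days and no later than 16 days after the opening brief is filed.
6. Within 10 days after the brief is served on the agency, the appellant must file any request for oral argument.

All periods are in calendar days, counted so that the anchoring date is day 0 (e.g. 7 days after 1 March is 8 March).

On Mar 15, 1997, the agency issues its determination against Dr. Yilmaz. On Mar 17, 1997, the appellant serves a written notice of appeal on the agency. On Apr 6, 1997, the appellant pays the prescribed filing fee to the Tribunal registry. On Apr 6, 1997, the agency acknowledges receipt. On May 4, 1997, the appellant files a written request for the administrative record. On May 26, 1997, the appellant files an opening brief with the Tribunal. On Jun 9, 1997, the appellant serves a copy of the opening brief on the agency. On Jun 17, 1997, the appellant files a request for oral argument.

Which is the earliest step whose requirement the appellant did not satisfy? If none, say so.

Step 1: 61 days after Mar 15, 1997 (when the determination is issued) is May 15, 1997; Mar 17, 1997 is within that limit.
Step 2: the window is 14–29 days after Mar 17, 1997 (when the notice of appeal is served), so Mar 31, 1997 through Apr 15, 1997; done Apr 6, 1997, which is between those dates.
Step 3: 26 days after Apr 6, 1997 (when the filing fee is paid) is May 2, 1997; May 4, 1997 misses that deadline by 2 days.

Step 3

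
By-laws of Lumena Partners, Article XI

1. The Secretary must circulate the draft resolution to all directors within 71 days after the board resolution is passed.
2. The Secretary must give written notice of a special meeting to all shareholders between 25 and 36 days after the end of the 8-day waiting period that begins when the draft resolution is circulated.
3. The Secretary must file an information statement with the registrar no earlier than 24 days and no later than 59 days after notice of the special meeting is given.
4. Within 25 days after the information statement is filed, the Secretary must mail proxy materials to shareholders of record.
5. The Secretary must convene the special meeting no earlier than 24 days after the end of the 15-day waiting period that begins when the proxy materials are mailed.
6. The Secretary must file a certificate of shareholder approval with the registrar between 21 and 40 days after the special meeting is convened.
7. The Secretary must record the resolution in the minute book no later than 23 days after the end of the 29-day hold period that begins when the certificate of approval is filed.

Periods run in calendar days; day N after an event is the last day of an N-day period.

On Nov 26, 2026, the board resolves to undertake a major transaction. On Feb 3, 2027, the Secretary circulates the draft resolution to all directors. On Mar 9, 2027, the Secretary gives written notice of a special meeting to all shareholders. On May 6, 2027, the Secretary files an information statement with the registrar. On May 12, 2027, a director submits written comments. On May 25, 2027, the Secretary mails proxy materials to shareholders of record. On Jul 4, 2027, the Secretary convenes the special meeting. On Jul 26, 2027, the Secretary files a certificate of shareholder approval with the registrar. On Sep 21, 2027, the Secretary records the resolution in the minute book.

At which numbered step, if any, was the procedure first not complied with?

Step 7

(1) due by Nov 26, 2026 + 71 days = Feb 5, 2027; completed Feb 3, 2027, before the deadline.
(2) the permitted window runs from Feb 11, 2027 + 25 = Mar 8, 2027 to Feb 11, 2027 + 36 = Mar 19, 2027; done Mar 9, 2027 — within the window.
(3) the permitted window runs from Mar 9, 2027 + 24 = Apr 2, 2027 to Mar 9, 2027 + 59 = May 7, 2027; done May 6, 2027, which is between those dates.
(4) due by May 6, 2027 + 25 days = May 31, 2027; done May 25, 2027 — timely.
(5) permitted from Jun 9, 2027 + 24 days = Jul 3, 2027 onward; done Jul 4, 2027, after the minimum wait.
(6) the permitted window runs from Jul 4, 2027 + 21 = Jul 25, 2027 to Jul 4, 2027 + 40 = Aug 13, 2027; done Jul 26, 2027 — within the window.
(7) due by Aug 24, 2027 + 23 days = Sep 16, 2027; not done until Sep 21, 2027, 5 days after the deadline.
The analysis stops there.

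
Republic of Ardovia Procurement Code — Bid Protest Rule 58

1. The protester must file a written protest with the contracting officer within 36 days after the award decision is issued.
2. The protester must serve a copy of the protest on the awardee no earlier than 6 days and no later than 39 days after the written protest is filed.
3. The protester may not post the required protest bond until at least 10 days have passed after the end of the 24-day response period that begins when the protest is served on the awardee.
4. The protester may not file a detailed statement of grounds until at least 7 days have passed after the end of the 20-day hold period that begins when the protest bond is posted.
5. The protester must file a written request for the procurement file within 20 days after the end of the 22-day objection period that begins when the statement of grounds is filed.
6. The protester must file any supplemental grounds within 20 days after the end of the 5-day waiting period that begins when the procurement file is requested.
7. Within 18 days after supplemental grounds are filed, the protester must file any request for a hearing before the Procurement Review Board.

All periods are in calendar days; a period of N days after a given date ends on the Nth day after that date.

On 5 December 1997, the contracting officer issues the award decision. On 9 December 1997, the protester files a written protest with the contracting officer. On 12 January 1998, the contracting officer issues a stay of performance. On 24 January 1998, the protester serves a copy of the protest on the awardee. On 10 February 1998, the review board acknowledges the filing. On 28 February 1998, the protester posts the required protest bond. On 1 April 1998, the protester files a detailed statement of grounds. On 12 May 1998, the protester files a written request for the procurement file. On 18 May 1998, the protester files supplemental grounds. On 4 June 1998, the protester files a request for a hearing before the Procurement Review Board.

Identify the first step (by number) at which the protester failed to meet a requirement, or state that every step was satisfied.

Step 2

Step 1 — counting 36 days from 5 December 1997 (when the award decision is issued) gives a deadline of 10 January 1998; completed 9 December 1997, before the deadline.
Step 2 — 6 and 39 days from 9 December 1997 (when the written protest is filed) are 15 December 1997 and 17 January 1998 respectively; 24 January 1998 is 7 days past the end of the window.
The analysis stops there.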